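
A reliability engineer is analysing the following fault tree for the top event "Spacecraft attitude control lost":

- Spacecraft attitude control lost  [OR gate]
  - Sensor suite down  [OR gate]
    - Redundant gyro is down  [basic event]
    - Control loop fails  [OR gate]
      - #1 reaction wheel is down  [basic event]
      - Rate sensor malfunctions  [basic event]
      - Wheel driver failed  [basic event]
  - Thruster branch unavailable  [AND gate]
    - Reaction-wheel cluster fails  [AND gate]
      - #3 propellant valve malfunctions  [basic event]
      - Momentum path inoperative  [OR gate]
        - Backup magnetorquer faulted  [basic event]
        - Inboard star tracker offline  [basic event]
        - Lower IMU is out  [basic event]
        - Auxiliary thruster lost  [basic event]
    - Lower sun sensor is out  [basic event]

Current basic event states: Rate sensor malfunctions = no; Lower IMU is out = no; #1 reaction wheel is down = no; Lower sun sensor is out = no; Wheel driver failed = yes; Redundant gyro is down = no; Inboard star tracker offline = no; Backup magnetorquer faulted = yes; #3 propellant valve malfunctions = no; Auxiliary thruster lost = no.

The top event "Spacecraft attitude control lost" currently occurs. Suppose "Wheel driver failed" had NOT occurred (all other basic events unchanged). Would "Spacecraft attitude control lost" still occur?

Counterfactual: set "Wheel driver failed" to not occurred.
Control loop fails [OR]: #1 reaction wheel is down=not, Rate sensor malfunctions=not, Wheel driver failed=not → no input occurs → does not occur.
Sensor suite down [OR]: Redundant gyro is down=not, Control loop fails=not → no input occurs → does not occur.
Momentum path inoperative [OR]: Backup magnetorquer faulted=occurs, Inboard star tracker offline=not, Lower IMU is out=not, Auxiliary thruster lost=not → at least one input occurs → occurs.
Reaction-wheel cluster fails [AND]: #3 propellant valve malfunctions=not, Momentum path inoperative=occurs → not all inputs occur → does not occur.
Thruster branch unavailable [AND]: Reaction-wheel cluster fails=not, Lower sun sensor is out=not → not all inputs occur → does not occur.
Spacecraft attitude control lost [OR]: Sensor suite down=not, Thruster branch unavailable=not → no input occurs → does not occur.

No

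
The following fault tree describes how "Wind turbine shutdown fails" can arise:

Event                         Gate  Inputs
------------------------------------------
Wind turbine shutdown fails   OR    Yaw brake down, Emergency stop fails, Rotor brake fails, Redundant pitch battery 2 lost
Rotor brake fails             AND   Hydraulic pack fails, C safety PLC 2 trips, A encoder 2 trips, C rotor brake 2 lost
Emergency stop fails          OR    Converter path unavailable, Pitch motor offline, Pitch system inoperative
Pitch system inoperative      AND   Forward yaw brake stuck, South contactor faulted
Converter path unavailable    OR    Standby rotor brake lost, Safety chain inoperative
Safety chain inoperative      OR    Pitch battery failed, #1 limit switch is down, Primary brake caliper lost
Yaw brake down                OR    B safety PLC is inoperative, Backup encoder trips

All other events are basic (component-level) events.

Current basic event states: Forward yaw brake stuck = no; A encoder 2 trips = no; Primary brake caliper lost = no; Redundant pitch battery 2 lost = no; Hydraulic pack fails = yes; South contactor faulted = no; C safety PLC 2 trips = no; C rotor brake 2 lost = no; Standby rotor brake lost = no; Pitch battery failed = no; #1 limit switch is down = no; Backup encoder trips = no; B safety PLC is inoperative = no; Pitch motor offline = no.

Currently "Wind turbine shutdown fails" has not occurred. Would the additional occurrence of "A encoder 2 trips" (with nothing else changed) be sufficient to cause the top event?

Counterfactual: set "A encoder 2 trips" to occurred.
Yaw brake down [OR]: B safety PLC is inoperative=not, Backup encoder trips=not → no input occurs → does not occur.
Safety chain inoperative [OR]: Pitch battery failed=not, #1 limit switch is down=not, Primary brake caliper lost=not → no input occurs → does not occur.
Converter path unavailable [OR]: Standby rotor brake lost=not, Safety chain inoperative=not → no input occurs → does not occur.
Pitch system inoperative [AND]: Forward yaw brake stuck=not, South contactor faulted=not → not all inputs occur → does not occur.
Emergency stop fails [OR]: Converter path unavailable=not, Pitch motor offline=not, Pitch system inoperative=not → no input occurs → does not occur.
Rotor brake fails [AND]: Hydraulic pack fails=occurs, C safety PLC 2 trips=not, A encoder 2 trips=occurs, C rotor brake 2 lost=not → not all inputs occur → does not occur.
Wind turbine shutdown fails [OR]: Yaw brake down=not, Emergency stop fails=not, Rotor brake fails=not, Redundant pitch battery 2 lost=not → no input occurs → does not occur.

No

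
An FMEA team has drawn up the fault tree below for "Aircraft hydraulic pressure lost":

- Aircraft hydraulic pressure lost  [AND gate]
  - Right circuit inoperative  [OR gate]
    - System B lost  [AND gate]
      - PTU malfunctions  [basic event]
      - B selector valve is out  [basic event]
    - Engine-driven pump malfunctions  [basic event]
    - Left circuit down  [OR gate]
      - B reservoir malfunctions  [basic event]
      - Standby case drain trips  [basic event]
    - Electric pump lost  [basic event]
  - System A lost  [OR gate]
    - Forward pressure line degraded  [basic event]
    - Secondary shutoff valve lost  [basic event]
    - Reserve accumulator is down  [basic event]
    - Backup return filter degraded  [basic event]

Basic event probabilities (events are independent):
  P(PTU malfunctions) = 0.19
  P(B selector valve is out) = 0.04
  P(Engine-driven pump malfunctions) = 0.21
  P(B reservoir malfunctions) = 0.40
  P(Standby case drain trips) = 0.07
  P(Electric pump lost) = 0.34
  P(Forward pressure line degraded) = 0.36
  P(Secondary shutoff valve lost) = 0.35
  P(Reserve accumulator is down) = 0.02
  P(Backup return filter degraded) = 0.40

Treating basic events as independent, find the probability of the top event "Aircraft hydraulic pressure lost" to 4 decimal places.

0.5373

P(System B lost) [AND] = 0.19 × 0.04 = 0.007600
P(Left circuit down) [OR] = 1 − (1−0.40) × (1−0.07) = 0.442000
P(Right circuit inoperative) [OR] = 1 − (1−0.007600) × (1−0.21) × (1−0.442000) × (1−0.34) = 0.711270
P(System A lost) [OR] = 1 − (1−0.36) × (1−0.35) × (1−0.02) × (1−0.40) = 0.755392
P(Aircraft hydraulic pressure lost) [AND] = 0.711270 × 0.755392 = 0.537288
Rounded to 4 decimal places: P(Aircraft hydraulic pressure lost) ≈ 0.5373.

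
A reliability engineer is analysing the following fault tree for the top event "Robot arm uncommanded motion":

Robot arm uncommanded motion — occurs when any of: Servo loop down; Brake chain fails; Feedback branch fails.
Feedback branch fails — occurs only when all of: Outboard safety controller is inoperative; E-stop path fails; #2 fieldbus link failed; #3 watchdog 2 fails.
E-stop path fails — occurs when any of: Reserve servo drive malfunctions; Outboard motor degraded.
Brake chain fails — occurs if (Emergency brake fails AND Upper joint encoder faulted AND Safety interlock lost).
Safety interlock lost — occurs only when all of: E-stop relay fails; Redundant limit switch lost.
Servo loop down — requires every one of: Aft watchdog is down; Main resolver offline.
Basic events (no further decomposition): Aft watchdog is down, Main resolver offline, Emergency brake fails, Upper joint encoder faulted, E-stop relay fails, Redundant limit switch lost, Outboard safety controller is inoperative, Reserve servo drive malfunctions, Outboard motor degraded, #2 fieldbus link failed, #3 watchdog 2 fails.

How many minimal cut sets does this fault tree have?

4

Servo loop down [AND]: one cut set from each child combined → 1 × 1 = 1 cut set(s).
Safety interlock lost [AND]: one cut set from each child combined → 1 × 1 = 1 cut set(s).
Brake chain fails [AND]: one cut set from each child combined → 1 × 1 × 1 = 1 cut set(s).
E-stop path fails [OR]: union of children's cut sets → 2 cut set(s).
Feedback branch fails [AND]: one cut set from each child combined → 1 × 2 × 1 × 1 = 2 cut set(s).
Robot arm uncommanded motion [OR]: union of children's cut sets → 4 cut set(s).
Minimal cut sets: {Aft watchdog is down, Main resolver offline}; {E-stop relay fails, Emergency brake fails, Redundant limit switch lost, Upper joint encoder faulted}; {#2 fieldbus link failed, #3 watchdog 2 fails, Outboard safety controller is inoperative, Reserve servo drive malfunctions}; {#2 fieldbus link failed, #3 watchdog 2 fails, Outboard motor degraded, Outboard safety controller is inoperative}.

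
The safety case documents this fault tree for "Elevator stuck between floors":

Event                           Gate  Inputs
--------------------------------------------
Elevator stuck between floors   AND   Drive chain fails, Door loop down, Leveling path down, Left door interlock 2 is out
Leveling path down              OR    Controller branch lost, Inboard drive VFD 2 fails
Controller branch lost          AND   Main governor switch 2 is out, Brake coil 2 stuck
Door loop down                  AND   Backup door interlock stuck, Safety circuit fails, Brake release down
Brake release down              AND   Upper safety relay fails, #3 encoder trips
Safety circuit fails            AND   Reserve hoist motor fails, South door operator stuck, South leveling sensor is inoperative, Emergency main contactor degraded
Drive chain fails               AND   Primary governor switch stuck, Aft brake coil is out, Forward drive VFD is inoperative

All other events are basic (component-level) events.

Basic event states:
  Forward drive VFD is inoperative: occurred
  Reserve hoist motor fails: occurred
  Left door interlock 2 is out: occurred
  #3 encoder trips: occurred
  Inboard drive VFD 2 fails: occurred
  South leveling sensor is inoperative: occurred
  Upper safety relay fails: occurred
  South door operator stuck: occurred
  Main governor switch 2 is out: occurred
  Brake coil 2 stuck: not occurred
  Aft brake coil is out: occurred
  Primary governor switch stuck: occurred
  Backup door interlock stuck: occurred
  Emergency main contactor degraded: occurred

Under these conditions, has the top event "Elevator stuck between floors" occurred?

Yes

Drive chain fails [AND]: Primary governor switch stuck=occurs, Aft brake coil is out=occurs, Forward drive VFD is inoperative=occurs → all inputs occur → occurs.
Safety circuit fails [AND]: Reserve hoist motor fails=occurs, South door operator stuck=occurs, South leveling sensor is inoperative=occurs, Emergency main contactor degraded=occurs → all inputs occur → occurs.
Brake release down [AND]: Upper safety relay fails=occurs, #3 encoder trips=occurs → all inputs occur → occurs.
Door loop down [AND]: Backup door interlock stuck=occurs, Safety circuit fails=occurs, Brake release down=occurs → all inputs occur → occurs.
Controller branch lost [AND]: Main governor switch 2 is out=occurs, Brake coil 2 stuck=not → not all inputs occur → does not occur.
Leveling path down [OR]: Controller branch lost=not, Inboard drive VFD 2 fails=occurs → at least one input occurs → occurs.
Elevator stuck between floors [AND]: Drive chain fails=occurs, Door loop down=occurs, Leveling path down=occurs, Left door interlock 2 is out=occurs → all inputs occur → occurs.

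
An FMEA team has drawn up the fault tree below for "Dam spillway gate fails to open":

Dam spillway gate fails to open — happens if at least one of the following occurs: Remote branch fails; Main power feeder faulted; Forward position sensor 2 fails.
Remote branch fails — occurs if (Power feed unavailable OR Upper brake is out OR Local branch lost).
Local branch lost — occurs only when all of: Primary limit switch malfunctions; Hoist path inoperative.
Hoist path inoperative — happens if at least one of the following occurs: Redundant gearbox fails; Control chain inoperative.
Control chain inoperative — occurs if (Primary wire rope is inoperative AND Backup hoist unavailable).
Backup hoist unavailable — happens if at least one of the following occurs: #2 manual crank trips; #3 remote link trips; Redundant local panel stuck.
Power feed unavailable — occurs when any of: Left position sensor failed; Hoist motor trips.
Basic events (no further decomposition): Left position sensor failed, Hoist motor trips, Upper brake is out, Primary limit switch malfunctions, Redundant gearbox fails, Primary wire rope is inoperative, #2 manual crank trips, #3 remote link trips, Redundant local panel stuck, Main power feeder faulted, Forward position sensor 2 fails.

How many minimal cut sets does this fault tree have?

Power feed unavailable [OR]: union of children's cut sets → 2 cut set(s).
Backup hoist unavailable [OR]: union of children's cut sets → 3 cut set(s).
Control chain inoperative [AND]: one cut set from each child combined → 1 × 3 = 3 cut set(s).
Hoist path inoperative [OR]: union of children's cut sets → 4 cut set(s).
Local branch lost [AND]: one cut set from each child combined → 1 × 4 = 4 cut set(s).
Remote branch fails [OR]: union of children's cut sets → 7 cut set(s).
Dam spillway gate fails to open [OR]: union of children's cut sets → 9 cut set(s).
Minimal cut sets: {Left position sensor failed}; {Hoist motor trips}; {Upper brake is out}; {Primary limit switch malfunctions, Redundant gearbox fails}; {#2 manual crank trips, Primary limit switch malfunctions, Primary wire rope is inoperative}; {#3 remote link trips, Primary limit switch malfunctions, Primary wire rope is inoperative}; {Primary limit switch malfunctions, Primary wire rope is inoperative, Redundant local panel stuck}; {Main power feeder faulted}; {Forward position sensor 2 fails}.

9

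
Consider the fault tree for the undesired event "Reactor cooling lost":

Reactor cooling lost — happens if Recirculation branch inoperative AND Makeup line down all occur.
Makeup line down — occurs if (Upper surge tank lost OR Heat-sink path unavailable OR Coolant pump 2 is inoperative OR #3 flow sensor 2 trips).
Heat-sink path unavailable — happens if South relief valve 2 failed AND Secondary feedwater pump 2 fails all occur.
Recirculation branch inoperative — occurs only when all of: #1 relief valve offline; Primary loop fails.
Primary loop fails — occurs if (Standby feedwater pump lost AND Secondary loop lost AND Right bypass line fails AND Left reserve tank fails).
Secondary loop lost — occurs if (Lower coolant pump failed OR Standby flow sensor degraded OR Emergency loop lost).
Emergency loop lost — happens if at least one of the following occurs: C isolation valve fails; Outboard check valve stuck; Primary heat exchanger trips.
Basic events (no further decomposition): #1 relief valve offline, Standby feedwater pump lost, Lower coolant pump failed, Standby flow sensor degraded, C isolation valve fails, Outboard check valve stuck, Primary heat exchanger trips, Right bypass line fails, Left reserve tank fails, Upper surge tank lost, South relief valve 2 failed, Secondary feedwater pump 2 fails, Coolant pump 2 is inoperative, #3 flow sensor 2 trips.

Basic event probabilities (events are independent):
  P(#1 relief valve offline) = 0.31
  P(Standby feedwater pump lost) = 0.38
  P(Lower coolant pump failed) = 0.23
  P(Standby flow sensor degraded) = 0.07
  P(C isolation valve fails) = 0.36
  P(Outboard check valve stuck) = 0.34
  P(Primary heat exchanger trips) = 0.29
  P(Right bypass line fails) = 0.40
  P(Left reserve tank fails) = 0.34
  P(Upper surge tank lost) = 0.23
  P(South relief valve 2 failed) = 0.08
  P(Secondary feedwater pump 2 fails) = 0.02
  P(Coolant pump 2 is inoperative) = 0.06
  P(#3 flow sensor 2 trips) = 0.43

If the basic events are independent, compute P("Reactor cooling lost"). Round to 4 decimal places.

0.0074

P(Emergency loop lost) [OR] = 1 − (1−0.36) × (1−0.34) × (1−0.29) = 0.700096
P(Secondary loop lost) [OR] = 1 − (1−0.23) × (1−0.07) × (1−0.700096) = 0.785239
P(Primary loop fails) [AND] = 0.38 × 0.785239 × 0.40 × 0.34 = 0.040581
P(Recirculation branch inoperative) [AND] = 0.31 × 0.040581 = 0.012580
P(Heat-sink path unavailable) [AND] = 0.08 × 0.02 = 0.001600
P(Makeup line down) [OR] = 1 − (1−0.23) × (1−0.001600) × (1−0.06) × (1−0.43) = 0.588094
P(Reactor cooling lost) [AND] = 0.012580 × 0.588094 = 0.007398
Rounded to 4 decimal places: P(Reactor cooling lost) ≈ 0.0074.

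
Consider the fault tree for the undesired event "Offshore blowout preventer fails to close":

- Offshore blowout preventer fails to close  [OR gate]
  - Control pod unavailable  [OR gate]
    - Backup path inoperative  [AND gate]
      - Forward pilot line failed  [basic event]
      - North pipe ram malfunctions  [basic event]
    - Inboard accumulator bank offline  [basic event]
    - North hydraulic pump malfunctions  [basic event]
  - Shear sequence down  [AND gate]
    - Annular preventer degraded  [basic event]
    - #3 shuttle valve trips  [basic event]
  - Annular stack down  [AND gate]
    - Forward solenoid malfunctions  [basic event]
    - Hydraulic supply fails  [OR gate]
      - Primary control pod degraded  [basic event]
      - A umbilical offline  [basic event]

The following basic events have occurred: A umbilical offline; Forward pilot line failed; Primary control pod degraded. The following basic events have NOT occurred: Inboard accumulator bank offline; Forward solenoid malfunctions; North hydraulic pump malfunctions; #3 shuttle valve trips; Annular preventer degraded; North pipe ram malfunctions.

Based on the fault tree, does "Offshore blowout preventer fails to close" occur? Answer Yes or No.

Backup path inoperative [AND]: Forward pilot line failed=occurs, North pipe ram malfunctions=not → not all inputs occur → does not occur.
Control pod unavailable [OR]: Backup path inoperative=not, Inboard accumulator bank offline=not, North hydraulic pump malfunctions=not → no input occurs → does not occur.
Shear sequence down [AND]: Annular preventer degraded=not, #3 shuttle valve trips=not → not all inputs occur → does not occur.
Hydraulic supply fails [OR]: Primary control pod degraded=occurs, A umbilical offline=occurs → at least one input occurs → occurs.
Annular stack down [AND]: Forward solenoid malfunctions=not, Hydraulic supply fails=occurs → not all inputs occur → does not occur.
Offshore blowout preventer fails to close [OR]: Control pod unavailable=not, Shear sequence down=not, Annular stack down=not → no input occurs → does not occur.

No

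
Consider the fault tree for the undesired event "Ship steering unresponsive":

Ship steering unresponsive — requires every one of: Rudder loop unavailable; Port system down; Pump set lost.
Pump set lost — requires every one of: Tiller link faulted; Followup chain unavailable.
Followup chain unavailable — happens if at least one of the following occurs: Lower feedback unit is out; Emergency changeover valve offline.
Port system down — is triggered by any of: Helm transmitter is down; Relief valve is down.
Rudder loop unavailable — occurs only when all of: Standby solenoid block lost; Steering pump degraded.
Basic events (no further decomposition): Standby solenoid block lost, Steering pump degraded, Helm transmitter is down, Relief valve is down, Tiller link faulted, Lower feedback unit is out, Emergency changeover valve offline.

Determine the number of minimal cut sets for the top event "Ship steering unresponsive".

Rudder loop unavailable [AND]: one cut set from each child combined → 1 × 1 = 1 cut set(s).
Port system down [OR]: union of children's cut sets → 2 cut set(s).
Followup chain unavailable [OR]: union of children's cut sets → 2 cut set(s).
Pump set lost [AND]: one cut set from each child combined → 1 × 2 = 2 cut set(s).
Ship steering unresponsive [AND]: one cut set from each child combined → 1 × 2 × 2 = 4 cut set(s).
Minimal cut sets: {Helm transmitter is down, Lower feedback unit is out, Standby solenoid block lost, Steering pump degraded, Tiller link faulted}; {Emergency changeover valve offline, Helm transmitter is down, Standby solenoid block lost, Steering pump degraded, Tiller link faulted}; {Lower feedback unit is out, Relief valve is down, Standby solenoid block lost, Steering pump degraded, Tiller link faulted}; {Emergency changeover valve offline, Relief valve is down, Standby solenoid block lost, Steering pump degraded, Tiller link faulted}.

4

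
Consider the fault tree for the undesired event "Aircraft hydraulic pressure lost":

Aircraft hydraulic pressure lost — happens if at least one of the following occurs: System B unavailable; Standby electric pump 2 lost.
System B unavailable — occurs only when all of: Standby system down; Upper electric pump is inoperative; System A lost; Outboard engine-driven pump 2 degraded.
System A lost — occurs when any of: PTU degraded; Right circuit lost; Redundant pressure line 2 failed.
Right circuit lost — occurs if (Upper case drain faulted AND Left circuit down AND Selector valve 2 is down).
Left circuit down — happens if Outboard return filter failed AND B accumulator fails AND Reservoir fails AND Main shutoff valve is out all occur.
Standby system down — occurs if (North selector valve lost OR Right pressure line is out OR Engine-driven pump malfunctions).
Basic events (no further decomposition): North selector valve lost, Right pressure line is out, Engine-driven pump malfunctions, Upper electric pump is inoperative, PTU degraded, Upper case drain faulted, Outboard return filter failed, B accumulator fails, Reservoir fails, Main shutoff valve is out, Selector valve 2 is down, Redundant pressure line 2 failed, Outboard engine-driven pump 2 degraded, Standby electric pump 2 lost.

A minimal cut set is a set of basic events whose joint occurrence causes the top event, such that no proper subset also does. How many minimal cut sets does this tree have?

Standby system down [OR]: union of children's cut sets → 3 cut set(s).
Left circuit down [AND]: one cut set from each child combined → 1 × 1 × 1 × 1 = 1 cut set(s).
Right circuit lost [AND]: one cut set from each child combined → 1 × 1 × 1 = 1 cut set(s).
System A lost [OR]: union of children's cut sets → 3 cut set(s).
System B unavailable [AND]: one cut set from each child combined → 3 × 1 × 3 × 1 = 9 cut set(s).
Aircraft hydraulic pressure lost [OR]: union of children's cut sets → 10 cut set(s).
Minimal cut sets: {North selector valve lost, Outboard engine-driven pump 2 degraded, PTU degraded, Upper electric pump is inoperative}; {B accumulator fails, Main shutoff valve is out, North selector valve lost, Outboard engine-driven pump 2 degraded, Outboard return filter failed, Reservoir fails, Selector valve 2 is down, Upper case drain faulted, Upper electric pump is inoperative}; {North selector valve lost, Outboard engine-driven pump 2 degraded, Redundant pressure line 2 failed, Upper electric pump is inoperative}; {Outboard engine-driven pump 2 degraded, PTU degraded, Right pressure line is out, Upper electric pump is inoperative}; {B accumulator fails, Main shutoff valve is out, Outboard engine-driven pump 2 degraded, Outboard return filter failed, Reservoir fails, Right pressure line is out, Selector valve 2 is down, Upper case drain faulted, Upper electric pump is inoperative}; {Outboard engine-driven pump 2 degraded, Redundant pressure line 2 failed, Right pressure line is out, Upper electric pump is inoperative}; {Engine-driven pump malfunctions, Outboard engine-driven pump 2 degraded, PTU degraded, Upper electric pump is inoperative}; {B accumulator fails, Engine-driven pump malfunctions, Main shutoff valve is out, Outboard engine-driven pump 2 degraded, Outboard return filter failed, Reservoir fails, Selector valve 2 is down, Upper case drain faulted, Upper electric pump is inoperative}; {Engine-driven pump malfunctions, Outboard engine-driven pump 2 degraded, Redundant pressure line 2 failed, Upper electric pump is inoperative}; {Standby electric pump 2 lost}.

10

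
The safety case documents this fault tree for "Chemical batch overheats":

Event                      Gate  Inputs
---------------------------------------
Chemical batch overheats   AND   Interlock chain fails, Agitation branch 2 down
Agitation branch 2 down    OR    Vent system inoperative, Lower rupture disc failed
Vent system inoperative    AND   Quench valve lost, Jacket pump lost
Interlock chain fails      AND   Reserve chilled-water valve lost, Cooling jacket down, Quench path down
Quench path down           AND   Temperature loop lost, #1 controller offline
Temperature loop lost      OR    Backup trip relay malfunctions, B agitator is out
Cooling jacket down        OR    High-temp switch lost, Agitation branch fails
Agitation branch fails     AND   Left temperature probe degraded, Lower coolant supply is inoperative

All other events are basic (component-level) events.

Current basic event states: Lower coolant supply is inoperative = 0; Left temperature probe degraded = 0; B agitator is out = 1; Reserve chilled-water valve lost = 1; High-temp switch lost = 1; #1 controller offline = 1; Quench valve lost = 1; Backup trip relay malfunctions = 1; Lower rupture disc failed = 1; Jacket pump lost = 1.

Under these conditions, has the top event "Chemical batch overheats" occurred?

Agitation branch fails [AND]: Left temperature probe degraded=not, Lower coolant supply is inoperative=not → not all inputs occur → does not occur.
Cooling jacket down [OR]: High-temp switch lost=occurs, Agitation branch fails=not → at least one input occurs → occurs.
Temperature loop lost [OR]: Backup trip relay malfunctions=occurs, B agitator is out=occurs → at least one input occurs → occurs.
Quench path down [AND]: Temperature loop lost=occurs, #1 controller offline=occurs → all inputs occur → occurs.
Interlock chain fails [AND]: Reserve chilled-water valve lost=occurs, Cooling jacket down=occurs, Quench path down=occurs → all inputs occur → occurs.
Vent system inoperative [AND]: Quench valve lost=occurs, Jacket pump lost=occurs → all inputs occur → occurs.
Agitation branch 2 down [OR]: Vent system inoperative=occurs, Lower rupture disc failed=occurs → at least one input occurs → occurs.
Chemical batch overheats [AND]: Interlock chain fails=occurs, Agitation branch 2 down=occurs → all inputs occur → occurs.

Yes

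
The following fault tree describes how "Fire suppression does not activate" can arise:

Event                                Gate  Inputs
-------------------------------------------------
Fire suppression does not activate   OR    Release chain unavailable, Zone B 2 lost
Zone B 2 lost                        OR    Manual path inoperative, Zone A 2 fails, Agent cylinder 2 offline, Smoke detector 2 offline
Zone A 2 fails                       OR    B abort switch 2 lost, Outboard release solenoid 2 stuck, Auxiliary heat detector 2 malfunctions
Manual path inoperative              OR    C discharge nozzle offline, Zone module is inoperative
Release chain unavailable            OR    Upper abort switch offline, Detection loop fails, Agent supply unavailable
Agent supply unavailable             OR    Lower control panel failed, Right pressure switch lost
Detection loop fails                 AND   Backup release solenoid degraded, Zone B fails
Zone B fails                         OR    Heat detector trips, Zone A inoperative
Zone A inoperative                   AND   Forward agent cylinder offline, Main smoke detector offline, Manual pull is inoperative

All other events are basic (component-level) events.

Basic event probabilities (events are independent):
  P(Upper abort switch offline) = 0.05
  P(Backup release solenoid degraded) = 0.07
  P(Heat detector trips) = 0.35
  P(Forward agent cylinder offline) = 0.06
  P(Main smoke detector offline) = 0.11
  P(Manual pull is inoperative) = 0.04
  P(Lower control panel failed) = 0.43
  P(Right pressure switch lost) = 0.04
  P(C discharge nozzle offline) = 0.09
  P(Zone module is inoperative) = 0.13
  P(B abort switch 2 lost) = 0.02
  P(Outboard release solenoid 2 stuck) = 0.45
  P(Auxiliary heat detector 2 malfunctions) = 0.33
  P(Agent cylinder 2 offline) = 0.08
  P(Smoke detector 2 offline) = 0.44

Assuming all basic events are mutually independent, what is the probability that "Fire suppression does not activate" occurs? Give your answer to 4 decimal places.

0.9253

P(Zone A inoperative) [AND] = 0.06 × 0.11 × 0.04 = 0.000264
P(Zone B fails) [OR] = 1 − (1−0.35) × (1−0.000264) = 0.350172
P(Detection loop fails) [AND] = 0.07 × 0.350172 = 0.024512
P(Agent supply unavailable) [OR] = 1 − (1−0.43) × (1−0.04) = 0.452800
P(Release chain unavailable) [OR] = 1 − (1−0.05) × (1−0.024512) × (1−0.452800) = 0.492902
P(Manual path inoperative) [OR] = 1 − (1−0.09) × (1−0.13) = 0.208300
P(Zone A 2 fails) [OR] = 1 − (1−0.02) × (1−0.45) × (1−0.33) = 0.638870
P(Zone B 2 lost) [OR] = 1 − (1−0.208300) × (1−0.638870) × (1−0.08) × (1−0.44) = 0.852701
P(Fire suppression does not activate) [OR] = 1 − (1−0.492902) × (1−0.852701) = 0.925305
Rounded to 4 decimal places: P(Fire suppression does not activate) ≈ 0.9253.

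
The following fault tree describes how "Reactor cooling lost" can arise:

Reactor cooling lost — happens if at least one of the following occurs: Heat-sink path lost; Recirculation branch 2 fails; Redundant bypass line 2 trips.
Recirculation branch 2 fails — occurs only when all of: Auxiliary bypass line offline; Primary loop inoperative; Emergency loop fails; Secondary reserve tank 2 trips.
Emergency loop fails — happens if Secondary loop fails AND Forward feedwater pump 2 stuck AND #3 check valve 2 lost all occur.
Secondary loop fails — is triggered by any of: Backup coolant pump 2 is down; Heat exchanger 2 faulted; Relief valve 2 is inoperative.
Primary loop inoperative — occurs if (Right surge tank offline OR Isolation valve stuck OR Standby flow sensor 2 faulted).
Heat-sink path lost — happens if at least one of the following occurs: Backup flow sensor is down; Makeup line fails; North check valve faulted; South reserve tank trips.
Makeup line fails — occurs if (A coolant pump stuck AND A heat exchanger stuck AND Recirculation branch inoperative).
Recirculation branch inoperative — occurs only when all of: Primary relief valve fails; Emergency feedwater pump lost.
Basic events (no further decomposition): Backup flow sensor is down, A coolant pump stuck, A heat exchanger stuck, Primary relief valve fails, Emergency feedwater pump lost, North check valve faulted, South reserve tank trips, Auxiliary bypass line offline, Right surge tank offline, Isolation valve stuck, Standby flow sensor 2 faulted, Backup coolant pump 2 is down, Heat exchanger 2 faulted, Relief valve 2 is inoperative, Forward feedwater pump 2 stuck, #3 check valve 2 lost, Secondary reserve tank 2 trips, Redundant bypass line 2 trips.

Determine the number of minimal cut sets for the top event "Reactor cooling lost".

Recirculation branch inoperative [AND]: one cut set from each child combined → 1 × 1 = 1 cut set(s).
Makeup line fails [AND]: one cut set from each child combined → 1 × 1 × 1 = 1 cut set(s).
Heat-sink path lost [OR]: union of children's cut sets → 4 cut set(s).
Primary loop inoperative [OR]: union of children's cut sets → 3 cut set(s).
Secondary loop fails [OR]: union of children's cut sets → 3 cut set(s).
Emergency loop fails [AND]: one cut set from each child combined → 3 × 1 × 1 = 3 cut set(s).
Recirculation branch 2 fails [AND]: one cut set from each child combined → 1 × 3 × 3 × 1 = 9 cut set(s).
Reactor cooling lost [OR]: union of children's cut sets → 14 cut set(s).

14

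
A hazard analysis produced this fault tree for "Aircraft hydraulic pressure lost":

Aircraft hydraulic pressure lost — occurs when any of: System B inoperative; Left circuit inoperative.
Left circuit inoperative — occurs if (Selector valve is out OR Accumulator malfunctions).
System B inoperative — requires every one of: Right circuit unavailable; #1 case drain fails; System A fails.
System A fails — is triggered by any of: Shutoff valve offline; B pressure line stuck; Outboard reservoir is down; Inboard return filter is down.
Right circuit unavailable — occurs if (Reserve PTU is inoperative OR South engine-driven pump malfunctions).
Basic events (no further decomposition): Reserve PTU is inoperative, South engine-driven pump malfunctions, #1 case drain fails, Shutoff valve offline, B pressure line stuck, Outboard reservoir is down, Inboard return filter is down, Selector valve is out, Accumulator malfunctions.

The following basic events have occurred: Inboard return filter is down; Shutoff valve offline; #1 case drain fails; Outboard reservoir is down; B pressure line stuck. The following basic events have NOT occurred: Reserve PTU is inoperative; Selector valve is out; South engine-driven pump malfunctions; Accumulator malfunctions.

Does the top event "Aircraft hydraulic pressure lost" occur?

No

Right circuit unavailable [OR]: Reserve PTU is inoperative=not, South engine-driven pump malfunctions=not → no input occurs → does not occur.
System A fails [OR]: Shutoff valve offline=occurs, B pressure line stuck=occurs, Outboard reservoir is down=occurs, Inboard return filter is down=occurs → at least one input occurs → occurs.
System B inoperative [AND]: Right circuit unavailable=not, #1 case drain fails=occurs, System A fails=occurs → not all inputs occur → does not occur.
Left circuit inoperative [OR]: Selector valve is out=not, Accumulator malfunctions=not → no input occurs → does not occur.
Aircraft hydraulic pressure lost [OR]: System B inoperative=not, Left circuit inoperative=not → no input occurs → does not occur.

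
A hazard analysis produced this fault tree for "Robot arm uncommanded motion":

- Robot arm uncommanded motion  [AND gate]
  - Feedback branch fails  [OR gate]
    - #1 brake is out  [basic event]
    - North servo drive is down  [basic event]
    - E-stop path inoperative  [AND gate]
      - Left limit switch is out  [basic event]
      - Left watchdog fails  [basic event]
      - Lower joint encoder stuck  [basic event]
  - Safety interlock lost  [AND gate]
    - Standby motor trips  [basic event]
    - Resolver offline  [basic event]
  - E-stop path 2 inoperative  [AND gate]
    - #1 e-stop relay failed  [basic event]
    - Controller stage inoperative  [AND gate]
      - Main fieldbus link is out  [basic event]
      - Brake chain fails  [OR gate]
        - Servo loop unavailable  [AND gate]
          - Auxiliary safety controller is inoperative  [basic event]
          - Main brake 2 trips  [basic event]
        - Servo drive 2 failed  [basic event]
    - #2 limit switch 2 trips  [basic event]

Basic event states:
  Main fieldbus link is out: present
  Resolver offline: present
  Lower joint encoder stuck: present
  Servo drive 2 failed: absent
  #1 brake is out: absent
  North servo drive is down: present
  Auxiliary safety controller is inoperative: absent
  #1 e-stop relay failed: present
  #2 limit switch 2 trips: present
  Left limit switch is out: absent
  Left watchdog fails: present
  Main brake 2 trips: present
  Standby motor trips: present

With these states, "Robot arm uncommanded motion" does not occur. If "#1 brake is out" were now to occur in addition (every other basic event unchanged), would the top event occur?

No

Counterfactual: set "#1 brake is out" to occurred.
E-stop path inoperative [AND]: Left limit switch is out=not, Left watchdog fails=occurs, Lower joint encoder stuck=occurs → not all inputs occur → does not occur.
Feedback branch fails [OR]: #1 brake is out=occurs, North servo drive is down=occurs, E-stop path inoperative=not → at least one input occurs → occurs.
Safety interlock lost [AND]: Standby motor trips=occurs, Resolver offline=occurs → all inputs occur → occurs.
Servo loop unavailable [AND]: Auxiliary safety controller is inoperative=not, Main brake 2 trips=occurs → not all inputs occur → does not occur.
Brake chain fails [OR]: Servo loop unavailable=not, Servo drive 2 failed=not → no input occurs → does not occur.
Controller stage inoperative [AND]: Main fieldbus link is out=occurs, Brake chain fails=not → not all inputs occur → does not occur.
E-stop path 2 inoperative [AND]: #1 e-stop relay failed=occurs, Controller stage inoperative=not, #2 limit switch 2 trips=occurs → not all inputs occur → does not occur.
Robot arm uncommanded motion [AND]: Feedback branch fails=occurs, Safety interlock lost=occurs, E-stop path 2 inoperative=not → not all inputs occur → does not occur.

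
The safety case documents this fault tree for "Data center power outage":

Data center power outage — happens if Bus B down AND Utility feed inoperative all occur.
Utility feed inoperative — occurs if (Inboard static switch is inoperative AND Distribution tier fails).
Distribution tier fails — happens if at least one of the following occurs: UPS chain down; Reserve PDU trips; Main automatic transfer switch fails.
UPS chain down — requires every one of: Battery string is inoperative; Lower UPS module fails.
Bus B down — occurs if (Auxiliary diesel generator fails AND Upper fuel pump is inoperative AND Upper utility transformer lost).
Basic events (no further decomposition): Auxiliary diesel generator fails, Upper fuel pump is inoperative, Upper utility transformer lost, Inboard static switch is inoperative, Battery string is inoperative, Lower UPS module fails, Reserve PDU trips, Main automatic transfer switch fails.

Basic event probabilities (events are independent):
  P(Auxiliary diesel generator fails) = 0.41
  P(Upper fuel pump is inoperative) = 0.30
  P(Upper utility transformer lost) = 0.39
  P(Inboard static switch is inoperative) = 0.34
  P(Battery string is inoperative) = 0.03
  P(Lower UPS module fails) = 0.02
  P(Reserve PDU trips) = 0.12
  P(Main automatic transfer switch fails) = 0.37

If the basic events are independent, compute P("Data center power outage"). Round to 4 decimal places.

P(Bus B down) [AND] = 0.41 × 0.30 × 0.39 = 0.047970
P(UPS chain down) [AND] = 0.03 × 0.02 = 0.000600
P(Distribution tier fails) [OR] = 1 − (1−0.000600) × (1−0.12) × (1−0.37) = 0.445933
P(Utility feed inoperative) [AND] = 0.34 × 0.445933 = 0.151617
P(Data center power outage) [AND] = 0.047970 × 0.151617 = 0.007273
Rounded to 4 decimal places: P(Data center power outage) ≈ 0.0073.

0.0073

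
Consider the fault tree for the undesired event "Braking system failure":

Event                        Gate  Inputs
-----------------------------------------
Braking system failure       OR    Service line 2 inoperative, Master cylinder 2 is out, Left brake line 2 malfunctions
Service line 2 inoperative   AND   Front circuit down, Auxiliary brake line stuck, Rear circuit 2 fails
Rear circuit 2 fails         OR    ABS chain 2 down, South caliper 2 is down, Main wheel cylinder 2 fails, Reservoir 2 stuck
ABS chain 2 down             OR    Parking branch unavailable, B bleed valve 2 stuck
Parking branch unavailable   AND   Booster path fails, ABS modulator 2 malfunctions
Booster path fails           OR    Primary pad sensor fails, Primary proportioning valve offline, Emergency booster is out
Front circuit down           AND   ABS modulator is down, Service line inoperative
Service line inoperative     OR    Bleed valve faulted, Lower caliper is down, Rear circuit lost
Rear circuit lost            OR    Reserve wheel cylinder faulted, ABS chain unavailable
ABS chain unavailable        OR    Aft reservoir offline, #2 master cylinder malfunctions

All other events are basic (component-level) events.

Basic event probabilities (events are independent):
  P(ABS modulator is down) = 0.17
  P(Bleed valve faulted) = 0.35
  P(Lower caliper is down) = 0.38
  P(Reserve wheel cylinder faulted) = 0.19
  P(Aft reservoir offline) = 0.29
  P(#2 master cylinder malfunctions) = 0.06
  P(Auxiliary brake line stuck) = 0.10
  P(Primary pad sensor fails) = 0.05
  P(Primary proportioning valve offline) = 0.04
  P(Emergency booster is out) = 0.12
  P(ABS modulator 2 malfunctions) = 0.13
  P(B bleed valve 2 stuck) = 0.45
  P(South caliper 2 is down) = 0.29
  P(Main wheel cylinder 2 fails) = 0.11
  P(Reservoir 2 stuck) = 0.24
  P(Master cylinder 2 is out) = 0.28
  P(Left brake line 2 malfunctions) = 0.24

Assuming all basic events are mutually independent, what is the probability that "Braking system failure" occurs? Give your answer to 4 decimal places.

P(ABS chain unavailable) [OR] = 1 − (1−0.29) × (1−0.06) = 0.332600
P(Rear circuit lost) [OR] = 1 − (1−0.19) × (1−0.332600) = 0.459406
P(Service line inoperative) [OR] = 1 − (1−0.35) × (1−0.38) × (1−0.459406) = 0.782141
P(Front circuit down) [AND] = 0.17 × 0.782141 = 0.132964
P(Booster path fails) [OR] = 1 − (1−0.05) × (1−0.04) × (1−0.12) = 0.197440
P(Parking branch unavailable) [AND] = 0.197440 × 0.13 = 0.025667
P(ABS chain 2 down) [OR] = 1 − (1−0.025667) × (1−0.45) = 0.464117
P(Rear circuit 2 fails) [OR] = 1 − (1−0.464117) × (1−0.29) × (1−0.11) × (1−0.24) = 0.742645
P(Service line 2 inoperative) [AND] = 0.132964 × 0.10 × 0.742645 = 0.009875
P(Braking system failure) [OR] = 1 − (1−0.009875) × (1−0.28) × (1−0.24) = 0.458204
Rounded to 4 decimal places: P(Braking system failure) ≈ 0.4582.

0.4582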